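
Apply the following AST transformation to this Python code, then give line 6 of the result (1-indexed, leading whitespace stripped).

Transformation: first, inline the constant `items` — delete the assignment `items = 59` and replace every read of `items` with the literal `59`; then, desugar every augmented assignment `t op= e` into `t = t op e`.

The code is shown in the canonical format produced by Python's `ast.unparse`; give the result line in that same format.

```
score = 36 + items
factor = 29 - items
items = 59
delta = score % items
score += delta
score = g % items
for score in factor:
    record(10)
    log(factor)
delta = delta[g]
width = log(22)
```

Transformed code:
score = 36 + 59
factor = 29 - 59
delta = score % 59
score = score + delta
score = g % 59
for score in factor:
    record(10)
    log(factor)
delta = delta[g]
width = log(22)

for score in factor:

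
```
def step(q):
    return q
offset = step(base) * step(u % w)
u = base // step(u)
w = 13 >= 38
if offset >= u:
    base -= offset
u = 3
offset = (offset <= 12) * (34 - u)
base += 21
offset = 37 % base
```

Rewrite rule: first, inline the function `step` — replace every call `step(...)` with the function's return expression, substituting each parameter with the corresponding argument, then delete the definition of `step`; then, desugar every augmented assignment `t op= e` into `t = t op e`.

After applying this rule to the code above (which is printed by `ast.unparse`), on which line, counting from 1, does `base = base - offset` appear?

5

Transformed code:
offset = base * (u % w)
u = base // u
w = 13 >= 38
if offset >= u:
    base = base - offset
u = 3
offset = (offset <= 12) * (34 - u)
base = base + 21
offset = 37 % base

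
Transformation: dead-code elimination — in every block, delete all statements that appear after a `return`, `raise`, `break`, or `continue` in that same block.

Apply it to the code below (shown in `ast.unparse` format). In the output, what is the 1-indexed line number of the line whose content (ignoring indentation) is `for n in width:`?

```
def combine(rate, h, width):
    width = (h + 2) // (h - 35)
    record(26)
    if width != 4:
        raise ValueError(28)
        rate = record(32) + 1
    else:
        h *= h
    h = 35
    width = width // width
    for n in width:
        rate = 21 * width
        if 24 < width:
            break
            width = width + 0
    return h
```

Transformed code:
def combine(rate, h, width):
    width = (h + 2) // (h - 35)
    record(26)
    if width != 4:
        raise ValueError(28)
    else:
        h *= h
    h = 35
    width = width // width
    for n in width:
        rate = 21 * width
        if 24 < width:
            break
    return h

10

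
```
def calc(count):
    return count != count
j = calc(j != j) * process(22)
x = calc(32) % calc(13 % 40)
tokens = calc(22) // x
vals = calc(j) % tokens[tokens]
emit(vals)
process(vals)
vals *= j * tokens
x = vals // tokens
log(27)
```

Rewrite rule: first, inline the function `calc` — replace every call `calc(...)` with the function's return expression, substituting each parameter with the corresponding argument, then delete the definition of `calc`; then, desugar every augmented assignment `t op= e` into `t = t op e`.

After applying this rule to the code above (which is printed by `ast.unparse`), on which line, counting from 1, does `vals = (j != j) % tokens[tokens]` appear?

Transformed code:
j = ((j != j) != (j != j)) * process(22)
x = (32 != 32) % (13 % 40 != 13 % 40)
tokens = (22 != 22) // x
vals = (j != j) % tokens[tokens]
emit(vals)
process(vals)
vals = vals * (j * tokens)
x = vals // tokens
log(27)

4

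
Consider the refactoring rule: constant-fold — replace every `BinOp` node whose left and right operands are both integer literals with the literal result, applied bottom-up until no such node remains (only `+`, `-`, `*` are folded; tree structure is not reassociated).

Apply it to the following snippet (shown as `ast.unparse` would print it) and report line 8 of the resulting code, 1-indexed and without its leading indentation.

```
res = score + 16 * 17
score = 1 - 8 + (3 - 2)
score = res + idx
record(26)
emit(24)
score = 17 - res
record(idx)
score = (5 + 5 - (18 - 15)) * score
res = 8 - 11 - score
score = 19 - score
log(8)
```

score = 7 * score

Transformed code:
res = score + 272
score = -6
score = res + idx
record(26)
emit(24)
score = 17 - res
record(idx)
score = 7 * score
res = -3 - score
score = 19 - score
log(8)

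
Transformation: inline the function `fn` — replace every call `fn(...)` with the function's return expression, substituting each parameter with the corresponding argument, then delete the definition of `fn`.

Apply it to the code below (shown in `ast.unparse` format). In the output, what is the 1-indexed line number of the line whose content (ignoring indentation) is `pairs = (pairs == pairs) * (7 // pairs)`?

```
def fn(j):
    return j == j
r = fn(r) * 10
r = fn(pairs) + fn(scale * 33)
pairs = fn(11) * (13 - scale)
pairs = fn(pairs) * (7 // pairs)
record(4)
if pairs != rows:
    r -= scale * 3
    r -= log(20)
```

4

Transformed code:
r = (r == r) * 10
r = (pairs == pairs) + (scale * 33 == scale * 33)
pairs = (11 == 11) * (13 - scale)
pairs = (pairs == pairs) * (7 // pairs)
record(4)
if pairs != rows:
    r -= scale * 3
    r -= log(20)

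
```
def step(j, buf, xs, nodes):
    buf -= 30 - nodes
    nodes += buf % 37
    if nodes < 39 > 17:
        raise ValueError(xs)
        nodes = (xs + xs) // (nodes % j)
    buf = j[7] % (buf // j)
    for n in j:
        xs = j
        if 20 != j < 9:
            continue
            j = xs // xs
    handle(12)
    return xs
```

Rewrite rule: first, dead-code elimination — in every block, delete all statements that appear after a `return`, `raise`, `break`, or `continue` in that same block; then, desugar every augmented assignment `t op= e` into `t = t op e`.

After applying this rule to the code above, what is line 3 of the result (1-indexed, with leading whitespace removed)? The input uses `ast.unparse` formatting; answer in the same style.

nodes = nodes + buf % 37

Transformed code:
def step(j, buf, xs, nodes):
    buf = buf - (30 - nodes)
    nodes = nodes + buf % 37
    if nodes < 39 > 17:
        raise ValueError(xs)
    buf = j[7] % (buf // j)
    for n in j:
        xs = j
        if 20 != j < 9:
            continue
    handle(12)
    return xs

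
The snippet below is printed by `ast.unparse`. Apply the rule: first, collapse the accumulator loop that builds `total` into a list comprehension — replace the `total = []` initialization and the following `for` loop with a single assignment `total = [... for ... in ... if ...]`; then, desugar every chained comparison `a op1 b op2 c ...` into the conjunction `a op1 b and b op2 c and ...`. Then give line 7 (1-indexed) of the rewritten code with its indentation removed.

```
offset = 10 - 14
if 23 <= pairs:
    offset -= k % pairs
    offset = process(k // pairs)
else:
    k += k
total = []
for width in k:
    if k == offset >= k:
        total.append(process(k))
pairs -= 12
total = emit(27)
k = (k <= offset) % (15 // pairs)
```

total = [process(k) for width in k if k == offset and offset >= k]

Transformed code:
offset = 10 - 14
if 23 <= pairs:
    offset -= k % pairs
    offset = process(k // pairs)
else:
    k += k
total = [process(k) for width in k if k == offset and offset >= k]
pairs -= 12
total = emit(27)
k = (k <= offset) % (15 // pairs)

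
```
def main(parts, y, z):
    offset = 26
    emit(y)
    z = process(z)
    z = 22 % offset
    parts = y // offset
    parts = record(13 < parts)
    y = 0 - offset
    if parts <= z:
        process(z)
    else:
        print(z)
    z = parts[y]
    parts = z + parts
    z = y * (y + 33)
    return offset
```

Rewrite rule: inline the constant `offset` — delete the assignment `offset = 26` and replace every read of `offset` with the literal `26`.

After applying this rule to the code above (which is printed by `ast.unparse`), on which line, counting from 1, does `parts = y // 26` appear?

Transformed code:
def main(parts, y, z):
    emit(y)
    z = process(z)
    z = 22 % 26
    parts = y // 26
    parts = record(13 < parts)
    y = 0 - 26
    if parts <= z:
        process(z)
    else:
        print(z)
    z = parts[y]
    parts = z + parts
    z = y * (y + 33)
    return 26

5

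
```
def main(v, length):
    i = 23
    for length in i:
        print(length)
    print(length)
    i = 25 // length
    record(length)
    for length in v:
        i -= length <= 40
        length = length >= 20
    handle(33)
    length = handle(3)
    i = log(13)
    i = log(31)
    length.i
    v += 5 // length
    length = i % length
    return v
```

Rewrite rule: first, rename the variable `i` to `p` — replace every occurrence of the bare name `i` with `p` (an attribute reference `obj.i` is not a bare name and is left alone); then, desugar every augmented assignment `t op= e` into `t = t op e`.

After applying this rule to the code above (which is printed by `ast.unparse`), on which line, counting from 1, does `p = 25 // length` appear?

Transformed code:
def main(v, length):
    p = 23
    for length in p:
        print(length)
    print(length)
    p = 25 // length
    record(length)
    for length in v:
        p = p - (length <= 40)
        length = length >= 20
    handle(33)
    length = handle(3)
    p = log(13)
    p = log(31)
    length.i
    v = v + 5 // length
    length = p % length
    return v

6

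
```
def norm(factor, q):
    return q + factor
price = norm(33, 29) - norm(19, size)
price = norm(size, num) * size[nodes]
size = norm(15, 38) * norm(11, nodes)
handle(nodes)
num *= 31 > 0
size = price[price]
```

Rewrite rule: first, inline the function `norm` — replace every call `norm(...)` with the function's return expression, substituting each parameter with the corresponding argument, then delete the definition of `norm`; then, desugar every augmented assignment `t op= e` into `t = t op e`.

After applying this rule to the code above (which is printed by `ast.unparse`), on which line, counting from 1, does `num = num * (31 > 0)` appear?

5

Transformed code:
price = 29 + 33 - (size + 19)
price = (num + size) * size[nodes]
size = (38 + 15) * (nodes + 11)
handle(nodes)
num = num * (31 > 0)
size = price[price]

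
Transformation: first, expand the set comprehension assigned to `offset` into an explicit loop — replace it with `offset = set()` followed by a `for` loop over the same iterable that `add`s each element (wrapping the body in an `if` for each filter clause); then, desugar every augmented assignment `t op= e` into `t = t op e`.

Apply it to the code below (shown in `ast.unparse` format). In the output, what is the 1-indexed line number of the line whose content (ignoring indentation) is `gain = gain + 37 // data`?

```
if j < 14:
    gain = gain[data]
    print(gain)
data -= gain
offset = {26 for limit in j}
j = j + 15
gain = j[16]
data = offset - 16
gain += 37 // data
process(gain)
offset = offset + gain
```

11

Transformed code:
if j < 14:
    gain = gain[data]
    print(gain)
data = data - gain
offset = set()
for limit in j:
    offset.add(26)
j = j + 15
gain = j[16]
data = offset - 16
gain = gain + 37 // data
process(gain)
offset = offset + gain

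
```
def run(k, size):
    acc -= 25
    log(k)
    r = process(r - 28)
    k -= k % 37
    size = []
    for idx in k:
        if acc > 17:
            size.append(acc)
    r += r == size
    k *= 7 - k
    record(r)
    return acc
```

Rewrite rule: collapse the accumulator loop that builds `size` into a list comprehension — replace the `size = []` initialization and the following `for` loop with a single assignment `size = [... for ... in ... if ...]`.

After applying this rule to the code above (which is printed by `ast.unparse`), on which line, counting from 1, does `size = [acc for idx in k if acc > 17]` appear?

Transformed code:
def run(k, size):
    acc -= 25
    log(k)
    r = process(r - 28)
    k -= k % 37
    size = [acc for idx in k if acc > 17]
    r += r == size
    k *= 7 - k
    record(r)
    return acc

6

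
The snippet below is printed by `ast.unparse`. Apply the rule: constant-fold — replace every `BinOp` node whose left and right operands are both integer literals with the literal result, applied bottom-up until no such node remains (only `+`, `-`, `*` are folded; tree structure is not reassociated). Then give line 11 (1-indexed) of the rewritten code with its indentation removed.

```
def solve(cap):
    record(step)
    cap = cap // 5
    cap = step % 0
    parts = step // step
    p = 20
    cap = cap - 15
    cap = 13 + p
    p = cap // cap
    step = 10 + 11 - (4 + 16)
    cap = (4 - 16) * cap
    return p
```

Transformed code:
def solve(cap):
    record(step)
    cap = cap // 5
    cap = step % 0
    parts = step // step
    p = 20
    cap = cap - 15
    cap = 13 + p
    p = cap // cap
    step = 1
    cap = -12 * cap
    return p

cap = -12 * cap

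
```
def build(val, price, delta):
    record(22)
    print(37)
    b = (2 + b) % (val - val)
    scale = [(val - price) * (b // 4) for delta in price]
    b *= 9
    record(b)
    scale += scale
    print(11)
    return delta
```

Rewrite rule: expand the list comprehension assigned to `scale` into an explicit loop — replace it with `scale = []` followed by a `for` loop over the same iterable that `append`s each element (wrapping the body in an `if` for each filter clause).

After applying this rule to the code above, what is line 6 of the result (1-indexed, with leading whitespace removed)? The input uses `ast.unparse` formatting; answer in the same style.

for delta in price:

Transformed code:
def build(val, price, delta):
    record(22)
    print(37)
    b = (2 + b) % (val - val)
    scale = []
    for delta in price:
        scale.append((val - price) * (b // 4))
    b *= 9
    record(b)
    scale += scale
    print(11)
    return delta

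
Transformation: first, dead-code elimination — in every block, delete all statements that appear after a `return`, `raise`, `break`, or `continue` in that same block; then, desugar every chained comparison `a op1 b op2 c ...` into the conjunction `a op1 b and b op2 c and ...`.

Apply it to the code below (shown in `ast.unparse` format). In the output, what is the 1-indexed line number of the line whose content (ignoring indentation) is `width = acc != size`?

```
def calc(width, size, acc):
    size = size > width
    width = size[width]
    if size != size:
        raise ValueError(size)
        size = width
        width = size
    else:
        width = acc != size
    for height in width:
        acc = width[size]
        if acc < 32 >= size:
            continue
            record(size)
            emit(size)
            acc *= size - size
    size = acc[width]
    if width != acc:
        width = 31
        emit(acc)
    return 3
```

7

Transformed code:
def calc(width, size, acc):
    size = size > width
    width = size[width]
    if size != size:
        raise ValueError(size)
    else:
        width = acc != size
    for height in width:
        acc = width[size]
        if acc < 32 and 32 >= size:
            continue
    size = acc[width]
    if width != acc:
        width = 31
        emit(acc)
    return 3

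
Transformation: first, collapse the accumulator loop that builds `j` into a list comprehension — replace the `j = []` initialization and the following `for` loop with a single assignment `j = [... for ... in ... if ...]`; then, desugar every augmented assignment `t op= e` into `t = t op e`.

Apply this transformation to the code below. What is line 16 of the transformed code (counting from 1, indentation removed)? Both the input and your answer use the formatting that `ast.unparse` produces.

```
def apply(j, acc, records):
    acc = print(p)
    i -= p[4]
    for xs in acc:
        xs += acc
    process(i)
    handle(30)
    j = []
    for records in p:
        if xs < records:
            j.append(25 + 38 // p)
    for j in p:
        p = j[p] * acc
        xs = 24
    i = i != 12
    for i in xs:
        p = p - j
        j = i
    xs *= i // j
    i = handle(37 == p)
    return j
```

xs = xs * (i // j)

Transformed code:
def apply(j, acc, records):
    acc = print(p)
    i = i - p[4]
    for xs in acc:
        xs = xs + acc
    process(i)
    handle(30)
    j = [25 + 38 // p for records in p if xs < records]
    for j in p:
        p = j[p] * acc
        xs = 24
    i = i != 12
    for i in xs:
        p = p - j
        j = i
    xs = xs * (i // j)
    i = handle(37 == p)
    return j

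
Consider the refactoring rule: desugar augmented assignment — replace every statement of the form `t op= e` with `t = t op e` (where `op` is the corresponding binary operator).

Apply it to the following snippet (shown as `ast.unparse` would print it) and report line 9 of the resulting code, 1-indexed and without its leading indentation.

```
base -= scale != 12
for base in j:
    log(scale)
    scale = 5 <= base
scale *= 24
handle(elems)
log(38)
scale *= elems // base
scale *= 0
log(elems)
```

scale = scale * 0

Transformed code:
base = base - (scale != 12)
for base in j:
    log(scale)
    scale = 5 <= base
scale = scale * 24
handle(elems)
log(38)
scale = scale * (elems // base)
scale = scale * 0
log(elems)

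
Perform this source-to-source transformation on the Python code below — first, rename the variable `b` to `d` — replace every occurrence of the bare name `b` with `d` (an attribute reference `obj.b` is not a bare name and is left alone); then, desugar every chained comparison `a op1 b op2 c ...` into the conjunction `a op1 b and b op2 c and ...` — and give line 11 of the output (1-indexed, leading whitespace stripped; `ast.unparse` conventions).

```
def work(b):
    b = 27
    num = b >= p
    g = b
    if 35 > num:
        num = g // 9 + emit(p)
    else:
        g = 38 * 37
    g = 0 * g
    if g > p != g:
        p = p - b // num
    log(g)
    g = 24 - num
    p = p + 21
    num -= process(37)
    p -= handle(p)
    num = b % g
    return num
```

p = p - d // num

Transformed code:
def work(d):
    d = 27
    num = d >= p
    g = d
    if 35 > num:
        num = g // 9 + emit(p)
    else:
        g = 38 * 37
    g = 0 * g
    if g > p and p != g:
        p = p - d // num
    log(g)
    g = 24 - num
    p = p + 21
    num -= process(37)
    p -= handle(p)
    num = d % g
    return num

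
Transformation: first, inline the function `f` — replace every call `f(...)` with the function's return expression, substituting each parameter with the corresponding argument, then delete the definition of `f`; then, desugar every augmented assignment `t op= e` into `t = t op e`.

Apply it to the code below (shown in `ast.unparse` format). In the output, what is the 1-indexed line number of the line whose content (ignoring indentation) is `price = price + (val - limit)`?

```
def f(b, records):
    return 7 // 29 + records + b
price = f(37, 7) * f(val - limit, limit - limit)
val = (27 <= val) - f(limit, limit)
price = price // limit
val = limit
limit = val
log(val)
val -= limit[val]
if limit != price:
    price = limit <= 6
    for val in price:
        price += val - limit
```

Transformed code:
price = (7 // 29 + 7 + 37) * (7 // 29 + (limit - limit) + (val - limit))
val = (27 <= val) - (7 // 29 + limit + limit)
price = price // limit
val = limit
limit = val
log(val)
val = val - limit[val]
if limit != price:
    price = limit <= 6
    for val in price:
        price = price + (val - limit)

11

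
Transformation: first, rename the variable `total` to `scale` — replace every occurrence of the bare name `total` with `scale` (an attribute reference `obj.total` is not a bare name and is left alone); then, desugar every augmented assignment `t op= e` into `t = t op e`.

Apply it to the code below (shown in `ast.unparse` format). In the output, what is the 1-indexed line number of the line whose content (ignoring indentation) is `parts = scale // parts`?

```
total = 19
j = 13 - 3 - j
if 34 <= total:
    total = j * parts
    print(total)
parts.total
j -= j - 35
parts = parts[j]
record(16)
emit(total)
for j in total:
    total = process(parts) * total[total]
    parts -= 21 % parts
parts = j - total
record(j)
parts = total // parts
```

16

Transformed code:
scale = 19
j = 13 - 3 - j
if 34 <= scale:
    scale = j * parts
    print(scale)
parts.total
j = j - (j - 35)
parts = parts[j]
record(16)
emit(scale)
for j in scale:
    scale = process(parts) * scale[scale]
    parts = parts - 21 % parts
parts = j - scale
record(j)
parts = scale // parts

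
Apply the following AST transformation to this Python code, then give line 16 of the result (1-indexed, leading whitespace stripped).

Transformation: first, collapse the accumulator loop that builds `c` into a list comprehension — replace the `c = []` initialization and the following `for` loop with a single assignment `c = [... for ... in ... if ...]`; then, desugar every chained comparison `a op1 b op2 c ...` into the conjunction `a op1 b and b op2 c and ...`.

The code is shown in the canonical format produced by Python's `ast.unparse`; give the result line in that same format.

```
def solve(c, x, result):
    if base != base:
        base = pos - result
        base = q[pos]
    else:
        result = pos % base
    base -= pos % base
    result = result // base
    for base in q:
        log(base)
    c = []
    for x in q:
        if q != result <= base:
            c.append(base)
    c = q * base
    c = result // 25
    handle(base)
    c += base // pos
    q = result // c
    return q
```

Transformed code:
def solve(c, x, result):
    if base != base:
        base = pos - result
        base = q[pos]
    else:
        result = pos % base
    base -= pos % base
    result = result // base
    for base in q:
        log(base)
    c = [base for x in q if q != result and result <= base]
    c = q * base
    c = result // 25
    handle(base)
    c += base // pos
    q = result // c
    return q

q = result // c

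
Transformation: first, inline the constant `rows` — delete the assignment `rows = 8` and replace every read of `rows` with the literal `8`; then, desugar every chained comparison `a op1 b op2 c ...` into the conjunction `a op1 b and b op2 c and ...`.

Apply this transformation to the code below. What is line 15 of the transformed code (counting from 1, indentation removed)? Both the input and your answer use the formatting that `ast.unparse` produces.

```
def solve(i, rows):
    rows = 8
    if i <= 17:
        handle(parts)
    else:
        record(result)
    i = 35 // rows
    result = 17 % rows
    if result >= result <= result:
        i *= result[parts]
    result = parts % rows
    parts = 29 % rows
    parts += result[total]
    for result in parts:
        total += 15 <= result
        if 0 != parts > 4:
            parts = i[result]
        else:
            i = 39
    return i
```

if 0 != parts and parts > 4:

Transformed code:
def solve(i, rows):
    if i <= 17:
        handle(parts)
    else:
        record(result)
    i = 35 // 8
    result = 17 % 8
    if result >= result and result <= result:
        i *= result[parts]
    result = parts % 8
    parts = 29 % 8
    parts += result[total]
    for result in parts:
        total += 15 <= result
        if 0 != parts and parts > 4:
            parts = i[result]
        else:
            i = 39
    return i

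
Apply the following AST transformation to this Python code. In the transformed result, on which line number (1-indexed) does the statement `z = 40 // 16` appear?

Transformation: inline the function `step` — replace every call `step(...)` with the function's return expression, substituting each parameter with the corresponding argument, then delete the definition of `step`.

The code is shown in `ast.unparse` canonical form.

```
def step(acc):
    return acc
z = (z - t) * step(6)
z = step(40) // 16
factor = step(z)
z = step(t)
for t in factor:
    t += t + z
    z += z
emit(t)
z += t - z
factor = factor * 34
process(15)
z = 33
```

Transformed code:
z = (z - t) * 6
z = 40 // 16
factor = z
z = t
for t in factor:
    t += t + z
    z += z
emit(t)
z += t - z
factor = factor * 34
process(15)
z = 33

2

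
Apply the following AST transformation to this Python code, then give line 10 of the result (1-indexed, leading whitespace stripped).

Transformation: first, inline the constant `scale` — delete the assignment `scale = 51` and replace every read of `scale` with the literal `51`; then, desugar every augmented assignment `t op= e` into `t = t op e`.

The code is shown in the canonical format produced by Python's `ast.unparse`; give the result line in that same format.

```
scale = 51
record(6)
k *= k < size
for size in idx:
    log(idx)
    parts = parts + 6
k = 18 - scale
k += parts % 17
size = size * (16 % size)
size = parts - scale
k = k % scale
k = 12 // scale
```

k = k % 51

Transformed code:
record(6)
k = k * (k < size)
for size in idx:
    log(idx)
    parts = parts + 6
k = 18 - 51
k = k + parts % 17
size = size * (16 % size)
size = parts - 51
k = k % 51
k = 12 // 51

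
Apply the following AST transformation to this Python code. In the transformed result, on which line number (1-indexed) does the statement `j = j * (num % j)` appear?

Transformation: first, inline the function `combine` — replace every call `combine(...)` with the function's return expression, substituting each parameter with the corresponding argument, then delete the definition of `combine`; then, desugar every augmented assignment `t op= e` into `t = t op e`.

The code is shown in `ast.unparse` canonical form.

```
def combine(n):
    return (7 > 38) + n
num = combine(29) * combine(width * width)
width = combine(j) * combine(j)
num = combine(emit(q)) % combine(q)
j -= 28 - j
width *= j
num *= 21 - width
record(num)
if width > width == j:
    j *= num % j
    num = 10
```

Transformed code:
num = ((7 > 38) + 29) * ((7 > 38) + width * width)
width = ((7 > 38) + j) * ((7 > 38) + j)
num = ((7 > 38) + emit(q)) % ((7 > 38) + q)
j = j - (28 - j)
width = width * j
num = num * (21 - width)
record(num)
if width > width == j:
    j = j * (num % j)
    num = 10

9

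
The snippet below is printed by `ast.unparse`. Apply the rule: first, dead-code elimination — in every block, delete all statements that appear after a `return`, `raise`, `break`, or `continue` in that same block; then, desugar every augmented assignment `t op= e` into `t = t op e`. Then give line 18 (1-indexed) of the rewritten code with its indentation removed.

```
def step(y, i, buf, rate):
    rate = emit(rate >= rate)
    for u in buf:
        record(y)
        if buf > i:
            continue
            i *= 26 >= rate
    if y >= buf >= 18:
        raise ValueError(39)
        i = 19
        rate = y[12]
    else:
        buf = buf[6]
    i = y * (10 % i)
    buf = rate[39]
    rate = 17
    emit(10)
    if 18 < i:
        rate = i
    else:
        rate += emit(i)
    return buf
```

rate = rate + emit(i)

Transformed code:
def step(y, i, buf, rate):
    rate = emit(rate >= rate)
    for u in buf:
        record(y)
        if buf > i:
            continue
    if y >= buf >= 18:
        raise ValueError(39)
    else:
        buf = buf[6]
    i = y * (10 % i)
    buf = rate[39]
    rate = 17
    emit(10)
    if 18 < i:
        rate = i
    else:
        rate = rate + emit(i)
    return buf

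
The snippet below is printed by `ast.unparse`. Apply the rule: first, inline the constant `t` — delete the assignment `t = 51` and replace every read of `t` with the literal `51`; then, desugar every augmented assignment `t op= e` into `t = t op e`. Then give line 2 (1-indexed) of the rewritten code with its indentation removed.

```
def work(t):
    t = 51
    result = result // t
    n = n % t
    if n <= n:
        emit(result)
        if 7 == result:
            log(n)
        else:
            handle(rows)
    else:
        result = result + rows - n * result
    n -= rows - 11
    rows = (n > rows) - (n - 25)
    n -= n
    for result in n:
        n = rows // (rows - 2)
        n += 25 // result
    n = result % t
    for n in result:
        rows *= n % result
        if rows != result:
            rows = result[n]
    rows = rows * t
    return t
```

result = result // 51

Transformed code:
def work(t):
    result = result // 51
    n = n % 51
    if n <= n:
        emit(result)
        if 7 == result:
            log(n)
        else:
            handle(rows)
    else:
        result = result + rows - n * result
    n = n - (rows - 11)
    rows = (n > rows) - (n - 25)
    n = n - n
    for result in n:
        n = rows // (rows - 2)
        n = n + 25 // result
    n = result % 51
    for n in result:
        rows = rows * (n % result)
        if rows != result:
            rows = result[n]
    rows = rows * 51
    return 51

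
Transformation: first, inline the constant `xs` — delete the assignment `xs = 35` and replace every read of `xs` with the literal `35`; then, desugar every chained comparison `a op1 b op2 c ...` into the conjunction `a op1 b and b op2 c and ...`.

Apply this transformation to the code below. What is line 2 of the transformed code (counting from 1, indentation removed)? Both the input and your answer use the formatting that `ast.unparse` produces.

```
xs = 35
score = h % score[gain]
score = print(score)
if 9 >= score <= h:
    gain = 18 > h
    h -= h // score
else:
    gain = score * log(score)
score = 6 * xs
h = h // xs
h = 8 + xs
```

Transformed code:
score = h % score[gain]
score = print(score)
if 9 >= score and score <= h:
    gain = 18 > h
    h -= h // score
else:
    gain = score * log(score)
score = 6 * 35
h = h // 35
h = 8 + 35

score = print(score)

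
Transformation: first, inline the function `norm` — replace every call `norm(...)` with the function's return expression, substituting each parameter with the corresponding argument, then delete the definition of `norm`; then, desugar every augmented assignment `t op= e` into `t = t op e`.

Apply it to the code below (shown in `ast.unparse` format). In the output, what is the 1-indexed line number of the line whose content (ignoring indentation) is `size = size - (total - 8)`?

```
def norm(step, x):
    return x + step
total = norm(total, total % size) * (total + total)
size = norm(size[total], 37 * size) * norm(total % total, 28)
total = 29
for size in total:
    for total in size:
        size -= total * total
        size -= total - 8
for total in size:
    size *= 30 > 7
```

7

Transformed code:
total = (total % size + total) * (total + total)
size = (37 * size + size[total]) * (28 + total % total)
total = 29
for size in total:
    for total in size:
        size = size - total * total
        size = size - (total - 8)
for total in size:
    size = size * (30 > 7)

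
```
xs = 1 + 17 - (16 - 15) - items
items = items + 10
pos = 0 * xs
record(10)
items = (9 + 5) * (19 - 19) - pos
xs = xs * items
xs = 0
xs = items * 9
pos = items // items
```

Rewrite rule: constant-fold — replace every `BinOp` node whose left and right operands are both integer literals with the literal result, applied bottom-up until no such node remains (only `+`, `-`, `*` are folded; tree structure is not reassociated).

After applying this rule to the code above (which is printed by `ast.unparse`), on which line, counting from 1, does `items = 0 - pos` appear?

Transformed code:
xs = 17 - items
items = items + 10
pos = 0 * xs
record(10)
items = 0 - pos
xs = xs * items
xs = 0
xs = items * 9
pos = items // items

5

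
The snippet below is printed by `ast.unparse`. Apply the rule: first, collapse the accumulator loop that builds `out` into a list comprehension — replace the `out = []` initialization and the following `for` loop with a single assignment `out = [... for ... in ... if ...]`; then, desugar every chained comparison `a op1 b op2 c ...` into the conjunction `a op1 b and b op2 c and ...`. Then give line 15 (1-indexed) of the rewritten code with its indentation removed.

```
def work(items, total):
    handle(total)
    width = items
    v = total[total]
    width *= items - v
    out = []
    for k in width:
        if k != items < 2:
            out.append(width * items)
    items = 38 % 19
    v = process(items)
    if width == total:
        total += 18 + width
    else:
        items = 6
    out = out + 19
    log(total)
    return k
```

Transformed code:
def work(items, total):
    handle(total)
    width = items
    v = total[total]
    width *= items - v
    out = [width * items for k in width if k != items and items < 2]
    items = 38 % 19
    v = process(items)
    if width == total:
        total += 18 + width
    else:
        items = 6
    out = out + 19
    log(total)
    return k

return k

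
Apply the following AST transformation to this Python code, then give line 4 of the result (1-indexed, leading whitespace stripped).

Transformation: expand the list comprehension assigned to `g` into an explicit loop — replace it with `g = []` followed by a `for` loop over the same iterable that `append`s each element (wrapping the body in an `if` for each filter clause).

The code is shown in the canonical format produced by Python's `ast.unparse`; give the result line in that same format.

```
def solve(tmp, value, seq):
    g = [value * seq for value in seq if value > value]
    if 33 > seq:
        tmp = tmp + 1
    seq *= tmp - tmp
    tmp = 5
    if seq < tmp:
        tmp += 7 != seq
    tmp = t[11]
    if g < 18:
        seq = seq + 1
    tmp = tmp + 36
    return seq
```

Transformed code:
def solve(tmp, value, seq):
    g = []
    for value in seq:
        if value > value:
            g.append(value * seq)
    if 33 > seq:
        tmp = tmp + 1
    seq *= tmp - tmp
    tmp = 5
    if seq < tmp:
        tmp += 7 != seq
    tmp = t[11]
    if g < 18:
        seq = seq + 1
    tmp = tmp + 36
    return seq

if value > value:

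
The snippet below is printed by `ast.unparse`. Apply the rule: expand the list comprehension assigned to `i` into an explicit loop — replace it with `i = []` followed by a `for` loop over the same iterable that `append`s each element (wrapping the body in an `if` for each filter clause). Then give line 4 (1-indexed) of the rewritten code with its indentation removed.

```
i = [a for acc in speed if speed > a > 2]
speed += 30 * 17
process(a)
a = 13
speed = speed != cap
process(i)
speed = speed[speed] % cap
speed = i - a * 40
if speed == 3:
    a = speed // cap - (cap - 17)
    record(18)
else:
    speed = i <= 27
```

i.append(a)

Transformed code:
i = []
for acc in speed:
    if speed > a > 2:
        i.append(a)
speed += 30 * 17
process(a)
a = 13
speed = speed != cap
process(i)
speed = speed[speed] % cap
speed = i - a * 40
if speed == 3:
    a = speed // cap - (cap - 17)
    record(18)
else:
    speed = i <= 27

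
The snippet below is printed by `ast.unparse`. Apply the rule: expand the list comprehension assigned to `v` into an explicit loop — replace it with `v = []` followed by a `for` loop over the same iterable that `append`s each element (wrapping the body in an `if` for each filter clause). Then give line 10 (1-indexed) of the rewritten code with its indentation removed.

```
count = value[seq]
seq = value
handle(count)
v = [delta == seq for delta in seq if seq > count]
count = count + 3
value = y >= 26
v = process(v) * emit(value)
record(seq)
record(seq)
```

v = process(v) * emit(value)

Transformed code:
count = value[seq]
seq = value
handle(count)
v = []
for delta in seq:
    if seq > count:
        v.append(delta == seq)
count = count + 3
value = y >= 26
v = process(v) * emit(value)
record(seq)
record(seq)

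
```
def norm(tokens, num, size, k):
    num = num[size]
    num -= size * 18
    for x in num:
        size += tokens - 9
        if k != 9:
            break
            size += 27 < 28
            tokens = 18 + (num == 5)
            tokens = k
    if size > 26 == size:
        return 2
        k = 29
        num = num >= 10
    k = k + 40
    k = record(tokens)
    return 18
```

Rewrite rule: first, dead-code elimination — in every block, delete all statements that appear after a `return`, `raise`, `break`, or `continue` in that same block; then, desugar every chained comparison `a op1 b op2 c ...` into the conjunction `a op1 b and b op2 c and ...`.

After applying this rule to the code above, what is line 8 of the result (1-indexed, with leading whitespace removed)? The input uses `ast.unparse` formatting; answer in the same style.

Transformed code:
def norm(tokens, num, size, k):
    num = num[size]
    num -= size * 18
    for x in num:
        size += tokens - 9
        if k != 9:
            break
    if size > 26 and 26 == size:
        return 2
    k = k + 40
    k = record(tokens)
    return 18

if size > 26 and 26 == size:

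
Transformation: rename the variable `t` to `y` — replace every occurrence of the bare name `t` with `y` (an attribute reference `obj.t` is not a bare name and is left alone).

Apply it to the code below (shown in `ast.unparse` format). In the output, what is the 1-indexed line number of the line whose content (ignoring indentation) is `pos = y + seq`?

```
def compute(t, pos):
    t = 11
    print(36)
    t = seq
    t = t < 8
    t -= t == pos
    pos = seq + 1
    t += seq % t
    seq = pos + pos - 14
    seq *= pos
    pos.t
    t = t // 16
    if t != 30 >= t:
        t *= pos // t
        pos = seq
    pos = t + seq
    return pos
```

16

Transformed code:
def compute(y, pos):
    y = 11
    print(36)
    y = seq
    y = y < 8
    y -= y == pos
    pos = seq + 1
    y += seq % y
    seq = pos + pos - 14
    seq *= pos
    pos.t
    y = y // 16
    if y != 30 >= y:
        y *= pos // y
        pos = seq
    pos = y + seq
    return pos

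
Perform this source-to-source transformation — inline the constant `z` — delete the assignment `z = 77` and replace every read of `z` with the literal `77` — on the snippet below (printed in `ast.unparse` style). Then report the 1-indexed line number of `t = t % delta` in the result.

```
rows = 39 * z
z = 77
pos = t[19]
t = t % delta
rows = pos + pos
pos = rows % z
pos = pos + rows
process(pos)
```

Transformed code:
rows = 39 * 77
pos = t[19]
t = t % delta
rows = pos + pos
pos = rows % 77
pos = pos + rows
process(pos)

3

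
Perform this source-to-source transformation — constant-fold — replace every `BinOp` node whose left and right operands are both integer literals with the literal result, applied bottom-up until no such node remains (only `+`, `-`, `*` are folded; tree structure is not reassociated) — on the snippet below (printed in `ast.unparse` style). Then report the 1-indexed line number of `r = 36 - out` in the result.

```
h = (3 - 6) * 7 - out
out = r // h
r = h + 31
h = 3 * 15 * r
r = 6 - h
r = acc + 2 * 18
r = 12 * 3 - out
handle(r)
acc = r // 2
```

Transformed code:
h = -21 - out
out = r // h
r = h + 31
h = 45 * r
r = 6 - h
r = acc + 36
r = 36 - out
handle(r)
acc = r // 2

7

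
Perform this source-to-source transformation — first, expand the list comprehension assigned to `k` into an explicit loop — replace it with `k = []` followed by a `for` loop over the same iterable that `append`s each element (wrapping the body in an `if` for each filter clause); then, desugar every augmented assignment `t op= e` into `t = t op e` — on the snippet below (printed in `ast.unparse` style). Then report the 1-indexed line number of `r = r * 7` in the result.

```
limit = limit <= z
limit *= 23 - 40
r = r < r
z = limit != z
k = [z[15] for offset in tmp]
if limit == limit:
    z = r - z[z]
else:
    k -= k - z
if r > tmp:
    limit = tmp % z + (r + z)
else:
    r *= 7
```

Transformed code:
limit = limit <= z
limit = limit * (23 - 40)
r = r < r
z = limit != z
k = []
for offset in tmp:
    k.append(z[15])
if limit == limit:
    z = r - z[z]
else:
    k = k - (k - z)
if r > tmp:
    limit = tmp % z + (r + z)
else:
    r = r * 7

15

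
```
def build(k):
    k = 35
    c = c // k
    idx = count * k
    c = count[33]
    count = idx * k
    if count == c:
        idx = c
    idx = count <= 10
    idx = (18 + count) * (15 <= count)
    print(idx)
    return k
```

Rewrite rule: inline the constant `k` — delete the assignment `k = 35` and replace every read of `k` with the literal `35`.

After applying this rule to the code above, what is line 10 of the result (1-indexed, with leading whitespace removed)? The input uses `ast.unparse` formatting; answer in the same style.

Transformed code:
def build(k):
    c = c // 35
    idx = count * 35
    c = count[33]
    count = idx * 35
    if count == c:
        idx = c
    idx = count <= 10
    idx = (18 + count) * (15 <= count)
    print(idx)
    return 35

print(idx)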